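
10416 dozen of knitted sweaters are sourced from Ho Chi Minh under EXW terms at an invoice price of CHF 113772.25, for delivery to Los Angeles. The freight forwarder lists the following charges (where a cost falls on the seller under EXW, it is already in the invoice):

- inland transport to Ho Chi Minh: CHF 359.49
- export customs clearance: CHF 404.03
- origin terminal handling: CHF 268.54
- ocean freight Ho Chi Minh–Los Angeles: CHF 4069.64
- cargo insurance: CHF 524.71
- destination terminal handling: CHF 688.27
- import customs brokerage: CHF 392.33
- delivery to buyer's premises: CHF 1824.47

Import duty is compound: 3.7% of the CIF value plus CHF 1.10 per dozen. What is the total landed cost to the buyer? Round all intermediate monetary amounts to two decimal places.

EXW: the seller makes goods available at their premises; the buyer bears all onward costs.
CIF value = EXW price + inland to port + export clearance + origin terminal + freight + insurance = 113772.25 + 359.49 + 404.03 + 268.54 + 4069.64 + 524.71 = 119398.66
Ad valorem component: 119398.66 × 3.7% = 4417.75
Specific component: 10416 × 1.10 = 11457.60
Import duty = 4417.75 + 11457.60 = 15875.35
Buyer bears: inland to port 359.49 + export clearance 404.03 + origin terminal 268.54 + freight 4069.64 + insurance 524.71 + destination terminal 688.27 + brokerage 392.33 + delivery 1824.47 + duty 15875.35 = 24406.83
Landed cost = invoice 113772.25 + 24406.83 = 138179.08

Total landed cost: CHF 138179.08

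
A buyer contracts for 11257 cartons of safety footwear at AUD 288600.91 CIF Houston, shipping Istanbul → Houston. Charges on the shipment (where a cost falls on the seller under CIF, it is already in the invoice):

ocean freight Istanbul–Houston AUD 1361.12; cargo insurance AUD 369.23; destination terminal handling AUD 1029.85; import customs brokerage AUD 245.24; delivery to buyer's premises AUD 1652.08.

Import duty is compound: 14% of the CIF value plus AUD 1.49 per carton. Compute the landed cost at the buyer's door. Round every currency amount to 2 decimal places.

Total landed cost: AUD 348705.14

CIF: the seller pays costs through ocean freight and marine insurance to the destination port.
Already in the invoice (seller's account under CIF): freight, insurance — exclude.
The CIF price already equals the CIF value: 288600.91
Ad valorem component: 288600.91 × 14% = 40404.13
Specific component: 11257 × 1.49 = 16772.93
Import duty = 40404.13 + 16772.93 = 57177.06
Buyer bears: destination terminal 1029.85 + brokerage 245.24 + delivery 1652.08 + duty 57177.06 = 60104.23
Landed cost = invoice 288600.91 + 60104.23 = 348705.14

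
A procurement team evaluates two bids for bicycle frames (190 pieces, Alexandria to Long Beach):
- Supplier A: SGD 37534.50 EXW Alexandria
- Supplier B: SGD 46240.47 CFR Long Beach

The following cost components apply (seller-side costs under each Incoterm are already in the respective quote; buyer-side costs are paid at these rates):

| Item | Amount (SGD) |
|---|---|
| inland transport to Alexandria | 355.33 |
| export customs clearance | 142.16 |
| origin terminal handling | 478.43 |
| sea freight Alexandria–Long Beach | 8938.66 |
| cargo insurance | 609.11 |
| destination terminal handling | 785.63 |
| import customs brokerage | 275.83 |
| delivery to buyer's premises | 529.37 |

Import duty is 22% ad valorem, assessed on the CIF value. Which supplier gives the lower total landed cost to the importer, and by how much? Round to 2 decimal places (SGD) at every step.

Supplier B is cheaper by SGD 1474.50

Supplier A (EXW):
CIF value = EXW price + inland to port + export clearance + origin terminal + freight + insurance = 37534.50 + 355.33 + 142.16 + 478.43 + 8938.66 + 609.11 = 48058.19
Import duty = 48058.19 × 22% = 10572.80
Buyer bears (A): 355.33 + 142.16 + 478.43 + 8938.66 + 609.11 + 785.63 + 275.83 + 529.37 = 12114.52
Landed cost (A) = invoice 37534.50 + 12114.52 + duty 10572.80 = 60221.82
Supplier B (CFR):
CIF value = CFR price + insurance = 46240.47 + 609.11 = 46849.58
Import duty = 46849.58 × 22% = 10306.91
Buyer bears (B): 609.11 + 785.63 + 275.83 + 529.37 = 2199.94
Landed cost (B) = invoice 46240.47 + 2199.94 + duty 10306.91 = 58747.32
Difference = |60221.82 − 58747.32| = 1474.50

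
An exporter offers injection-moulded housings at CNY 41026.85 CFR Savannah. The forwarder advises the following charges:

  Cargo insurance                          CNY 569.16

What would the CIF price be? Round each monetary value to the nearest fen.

From CFR to CIF, the seller additionally bears: insurance.
CIF price = 41026.85 + 569.16 = 41596.01

CIF price: CNY 41596.01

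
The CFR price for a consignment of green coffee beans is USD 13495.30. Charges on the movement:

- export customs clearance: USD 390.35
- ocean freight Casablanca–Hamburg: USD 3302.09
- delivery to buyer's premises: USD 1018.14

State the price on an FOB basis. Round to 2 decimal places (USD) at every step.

Not relevant to the conversion: export clearance — on the seller under both CFR and FOB; already in the CFR price and stays in the FOB price. delivery — on the buyer under both terms; not part of either seller's price.
From CFR to FOB, the seller no longer bears: freight.
FOB price = 13495.30 − 3302.09 = 10193.21

FOB price: USD 10193.21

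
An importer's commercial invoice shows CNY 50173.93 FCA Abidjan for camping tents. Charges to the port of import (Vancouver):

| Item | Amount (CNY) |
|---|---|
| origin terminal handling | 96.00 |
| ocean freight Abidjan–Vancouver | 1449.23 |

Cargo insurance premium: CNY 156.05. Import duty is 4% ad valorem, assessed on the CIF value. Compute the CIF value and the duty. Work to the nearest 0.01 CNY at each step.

CIF = FCA price + pre-shipment costs + freight + insurance
CIF = 50173.93 + 96.00 + 1449.23 + 156.05 = 51875.21
Import duty = 51875.21 × 4% = 2075.01

CIF value: CNY 51875.21; import duty: CNY 2075.01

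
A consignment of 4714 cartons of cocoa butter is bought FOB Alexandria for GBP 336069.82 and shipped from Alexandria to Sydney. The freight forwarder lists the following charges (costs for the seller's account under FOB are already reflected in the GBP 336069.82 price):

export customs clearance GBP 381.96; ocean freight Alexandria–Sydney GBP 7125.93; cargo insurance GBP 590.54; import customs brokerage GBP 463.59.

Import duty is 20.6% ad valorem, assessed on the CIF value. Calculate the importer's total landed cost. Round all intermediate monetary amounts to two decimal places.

Total landed cost: GBP 415069.86

FOB: the seller bears costs until goods are on board at the origin port; the buyer bears freight, insurance and all costs thereafter.
Already in the invoice (seller's account under FOB): export clearance — exclude.
CIF value = FOB price + freight + insurance = 336069.82 + 7125.93 + 590.54 = 343786.29
Import duty = 343786.29 × 20.6% = 70819.98
Buyer bears: freight 7125.93 + insurance 590.54 + brokerage 463.59 + duty 70819.98 = 79000.04
Landed cost = invoice 336069.82 + 79000.04 = 415069.86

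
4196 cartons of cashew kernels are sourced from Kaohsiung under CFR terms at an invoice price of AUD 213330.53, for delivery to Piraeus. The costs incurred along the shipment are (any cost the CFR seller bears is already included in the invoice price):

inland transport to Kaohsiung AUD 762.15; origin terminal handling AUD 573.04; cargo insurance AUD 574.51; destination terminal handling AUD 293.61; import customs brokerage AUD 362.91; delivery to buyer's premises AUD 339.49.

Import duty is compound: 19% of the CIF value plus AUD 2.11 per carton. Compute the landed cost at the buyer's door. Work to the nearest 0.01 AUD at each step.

CFR: the seller pays costs through ocean freight to the destination port, but not insurance.
Already in the invoice (seller's account under CFR): inland to port, origin terminal — exclude.
CIF value = CFR price + insurance = 213330.53 + 574.51 = 213905.04
Ad valorem component: 213905.04 × 19% = 40641.96
Specific component: 4196 × 2.11 = 8853.56
Import duty = 40641.96 + 8853.56 = 49495.52
Buyer bears: insurance 574.51 + destination terminal 293.61 + brokerage 362.91 + delivery 339.49 + duty 49495.52 = 51066.04
Landed cost = invoice 213330.53 + 51066.04 = 264396.57

Total landed cost: AUD 264396.57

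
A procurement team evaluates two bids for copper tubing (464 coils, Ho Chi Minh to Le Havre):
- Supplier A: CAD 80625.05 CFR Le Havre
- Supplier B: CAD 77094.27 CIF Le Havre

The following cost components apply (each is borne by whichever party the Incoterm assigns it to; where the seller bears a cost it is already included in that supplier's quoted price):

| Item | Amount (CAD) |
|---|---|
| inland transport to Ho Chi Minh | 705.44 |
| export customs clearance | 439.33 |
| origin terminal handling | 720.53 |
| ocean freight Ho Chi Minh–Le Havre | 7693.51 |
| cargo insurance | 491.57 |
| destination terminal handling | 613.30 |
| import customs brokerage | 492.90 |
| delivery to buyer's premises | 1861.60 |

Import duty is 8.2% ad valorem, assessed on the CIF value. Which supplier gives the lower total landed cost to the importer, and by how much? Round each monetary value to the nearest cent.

Supplier B is cheaper by CAD 4352.18

Supplier A (CFR):
CIF value = CFR price + insurance = 80625.05 + 491.57 = 81116.62
Import duty = 81116.62 × 8.2% = 6651.56
Buyer bears (A): 491.57 + 613.30 + 492.90 + 1861.60 = 3459.37
Landed cost (A) = invoice 80625.05 + 3459.37 + duty 6651.56 = 90735.98
Supplier B (CIF):
The CIF price already equals the CIF value: 77094.27
Import duty = 77094.27 × 8.2% = 6321.73
Buyer bears (B): 613.30 + 492.90 + 1861.60 = 2967.80
Landed cost (B) = invoice 77094.27 + 2967.80 + duty 6321.73 = 86383.80
Difference = |90735.98 − 86383.80| = 4352.18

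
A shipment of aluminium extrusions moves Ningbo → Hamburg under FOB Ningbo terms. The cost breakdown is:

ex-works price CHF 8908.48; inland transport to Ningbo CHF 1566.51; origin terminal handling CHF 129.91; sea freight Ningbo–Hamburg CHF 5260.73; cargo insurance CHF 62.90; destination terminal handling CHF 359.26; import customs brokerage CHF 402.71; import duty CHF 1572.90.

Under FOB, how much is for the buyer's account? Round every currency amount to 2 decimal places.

Buyer's account: CHF 7658.50

FOB: the seller bears costs until goods are on board at the origin port; the buyer bears freight, insurance and all costs thereafter.
Seller's account: goods 8908.48 + inland to port 1566.51 + origin terminal 129.91 = 10604.90
Buyer's account: freight 5260.73 + insurance 62.90 + destination terminal 359.26 + brokerage 402.71 + duty 1572.90 = 7658.50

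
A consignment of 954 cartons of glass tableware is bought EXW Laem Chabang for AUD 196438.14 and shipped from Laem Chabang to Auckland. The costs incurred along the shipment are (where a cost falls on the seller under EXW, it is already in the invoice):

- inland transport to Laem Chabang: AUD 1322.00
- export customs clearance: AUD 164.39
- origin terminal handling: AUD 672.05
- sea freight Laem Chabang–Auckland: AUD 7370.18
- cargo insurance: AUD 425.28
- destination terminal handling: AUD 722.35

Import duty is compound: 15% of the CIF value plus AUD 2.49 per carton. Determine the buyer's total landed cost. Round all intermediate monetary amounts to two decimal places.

Total landed cost: AUD 240448.66

EXW: the seller makes goods available at their premises; the buyer bears all onward costs.
CIF value = EXW price + inland to port + export clearance + origin terminal + freight + insurance = 196438.14 + 1322.00 + 164.39 + 672.05 + 7370.18 + 425.28 = 206392.04
Ad valorem component: 206392.04 × 15% = 30958.81
Specific component: 954 × 2.49 = 2375.46
Import duty = 30958.81 + 2375.46 = 33334.27
Buyer bears: inland to port 1322.00 + export clearance 164.39 + origin terminal 672.05 + freight 7370.18 + insurance 425.28 + destination terminal 722.35 + duty 33334.27 = 44010.52
Landed cost = invoice 196438.14 + 44010.52 = 240448.66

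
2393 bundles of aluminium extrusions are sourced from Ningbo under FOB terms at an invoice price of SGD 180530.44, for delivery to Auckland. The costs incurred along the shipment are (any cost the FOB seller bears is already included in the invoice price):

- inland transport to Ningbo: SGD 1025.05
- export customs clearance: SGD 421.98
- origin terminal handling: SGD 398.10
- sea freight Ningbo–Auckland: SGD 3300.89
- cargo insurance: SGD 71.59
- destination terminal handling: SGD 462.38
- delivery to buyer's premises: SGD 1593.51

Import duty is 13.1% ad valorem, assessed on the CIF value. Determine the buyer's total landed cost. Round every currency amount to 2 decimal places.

FOB: the seller bears costs until goods are on board at the origin port; the buyer bears freight, insurance and all costs thereafter.
Already in the invoice (seller's account under FOB): inland to port, export clearance, origin terminal — exclude.
CIF value = FOB price + freight + insurance = 180530.44 + 3300.89 + 71.59 = 183902.92
Import duty = 183902.92 × 13.1% = 24091.28
Buyer bears: freight 3300.89 + insurance 71.59 + destination terminal 462.38 + delivery 1593.51 + duty 24091.28 = 29519.65
Landed cost = invoice 180530.44 + 29519.65 = 210050.09

Total landed cost: SGD 210050.09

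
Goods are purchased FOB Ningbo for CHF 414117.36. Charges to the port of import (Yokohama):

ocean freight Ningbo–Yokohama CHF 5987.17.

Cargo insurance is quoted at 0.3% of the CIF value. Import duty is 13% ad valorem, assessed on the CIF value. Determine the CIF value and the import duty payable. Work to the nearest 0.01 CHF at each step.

Let C be the CIF value. C = FOB price + freight + 0.3% × C
C − 0.3% × C = 414117.36 + 5987.17
0.997 × C = 420104.53
C = 420104.53 / 0.997 = 421368.64
Insurance premium = 0.3% × 421368.64 = 1264.11
Import duty = 421368.64 × 13% = 54777.92

CIF value: CHF 421368.64; import duty: CHF 54777.92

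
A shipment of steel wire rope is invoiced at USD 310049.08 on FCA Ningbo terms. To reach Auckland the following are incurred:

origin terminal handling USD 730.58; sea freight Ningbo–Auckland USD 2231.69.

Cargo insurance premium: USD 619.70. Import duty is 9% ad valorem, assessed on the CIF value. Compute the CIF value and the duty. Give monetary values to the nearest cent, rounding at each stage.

CIF = FCA price + pre-shipment costs + freight + insurance
CIF = 310049.08 + 730.58 + 2231.69 + 619.70 = 313631.05
Import duty = 313631.05 × 9% = 28226.79

CIF value: USD 313631.05; import duty: USD 28226.79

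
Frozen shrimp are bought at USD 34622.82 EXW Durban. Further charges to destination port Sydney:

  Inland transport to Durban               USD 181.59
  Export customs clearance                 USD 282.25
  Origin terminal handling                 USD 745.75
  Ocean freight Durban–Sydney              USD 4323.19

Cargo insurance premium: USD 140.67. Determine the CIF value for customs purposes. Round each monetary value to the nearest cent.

CIF value: USD 40296.27

CIF = EXW price + pre-shipment costs + freight + insurance
CIF = 34622.82 + 181.59 + 282.25 + 745.75 + 4323.19 + 140.67 = 40296.27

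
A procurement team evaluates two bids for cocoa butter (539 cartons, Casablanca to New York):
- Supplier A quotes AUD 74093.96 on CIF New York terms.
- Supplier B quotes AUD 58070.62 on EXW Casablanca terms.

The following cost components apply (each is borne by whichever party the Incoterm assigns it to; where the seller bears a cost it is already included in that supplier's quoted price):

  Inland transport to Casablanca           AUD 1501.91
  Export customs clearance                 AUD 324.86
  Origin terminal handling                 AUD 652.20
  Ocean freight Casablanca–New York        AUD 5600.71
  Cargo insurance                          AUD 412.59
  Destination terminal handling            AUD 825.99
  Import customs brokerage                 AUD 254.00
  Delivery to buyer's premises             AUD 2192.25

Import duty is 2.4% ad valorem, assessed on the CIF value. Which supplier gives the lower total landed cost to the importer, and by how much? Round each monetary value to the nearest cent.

Supplier A (CIF):
The CIF price already equals the CIF value: 74093.96
Import duty = 74093.96 × 2.4% = 1778.26
Buyer bears (A): 825.99 + 254.00 + 2192.25 = 3272.24
Landed cost (A) = invoice 74093.96 + 3272.24 + duty 1778.26 = 79144.46
Supplier B (EXW):
CIF value = EXW price + inland to port + export clearance + origin terminal + freight + insurance = 58070.62 + 1501.91 + 324.86 + 652.20 + 5600.71 + 412.59 = 66562.89
Import duty = 66562.89 × 2.4% = 1597.51
Buyer bears (B): 1501.91 + 324.86 + 652.20 + 5600.71 + 412.59 + 825.99 + 254.00 + 2192.25 = 11764.51
Landed cost (B) = invoice 58070.62 + 11764.51 + duty 1597.51 = 71432.64
Difference = |79144.46 − 71432.64| = 7711.82

Supplier B is cheaper by AUD 7711.82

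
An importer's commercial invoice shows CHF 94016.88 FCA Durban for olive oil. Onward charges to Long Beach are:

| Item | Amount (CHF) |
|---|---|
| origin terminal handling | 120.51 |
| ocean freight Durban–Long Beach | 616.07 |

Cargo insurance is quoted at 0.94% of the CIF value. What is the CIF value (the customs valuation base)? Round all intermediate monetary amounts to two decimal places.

Let C be the CIF value. C = FCA price + pre-shipment costs + freight + 0.94% × C
C − 0.94% × C = 94016.88 + 120.51 + 616.07
0.9906 × C = 94753.46
C = 94753.46 / 0.9906 = 95652.59
Insurance premium = 0.94% × 95652.59 = 899.13

CIF value: CHF 95652.59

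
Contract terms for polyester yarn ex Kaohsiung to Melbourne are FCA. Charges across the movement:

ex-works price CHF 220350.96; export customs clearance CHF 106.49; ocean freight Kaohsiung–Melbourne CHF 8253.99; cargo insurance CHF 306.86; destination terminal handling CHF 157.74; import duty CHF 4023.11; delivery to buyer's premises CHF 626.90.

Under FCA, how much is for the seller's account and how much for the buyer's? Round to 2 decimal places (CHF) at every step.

Seller: CHF 220457.45; buyer: CHF 13368.60

FCA: the seller delivers export-cleared goods to the carrier; the buyer bears costs from that point.
Seller's account: goods 220350.96 + export clearance 106.49 = 220457.45
Buyer's account: freight 8253.99 + insurance 306.86 + destination terminal 157.74 + duty 4023.11 + delivery 626.90 = 13368.60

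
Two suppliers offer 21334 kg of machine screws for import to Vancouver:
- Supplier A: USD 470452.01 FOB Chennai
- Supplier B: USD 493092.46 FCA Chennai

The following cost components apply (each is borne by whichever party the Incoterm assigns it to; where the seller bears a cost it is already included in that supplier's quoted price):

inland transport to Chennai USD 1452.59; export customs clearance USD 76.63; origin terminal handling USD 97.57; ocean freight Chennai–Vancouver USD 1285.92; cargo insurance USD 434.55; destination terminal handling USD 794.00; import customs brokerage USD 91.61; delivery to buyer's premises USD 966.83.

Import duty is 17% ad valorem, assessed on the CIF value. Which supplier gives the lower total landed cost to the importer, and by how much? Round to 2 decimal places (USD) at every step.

Supplier A (FOB):
CIF value = FOB price + freight + insurance = 470452.01 + 1285.92 + 434.55 = 472172.48
Import duty = 472172.48 × 17% = 80269.32
Buyer bears (A): 1285.92 + 434.55 + 794.00 + 91.61 + 966.83 = 3572.91
Landed cost (A) = invoice 470452.01 + 3572.91 + duty 80269.32 = 554294.24
Supplier B (FCA):
CIF value = FCA price + origin terminal + freight + insurance = 493092.46 + 97.57 + 1285.92 + 434.55 = 494910.50
Import duty = 494910.50 × 17% = 84134.79
Buyer bears (B): 97.57 + 1285.92 + 434.55 + 794.00 + 91.61 + 966.83 = 3670.48
Landed cost (B) = invoice 493092.46 + 3670.48 + duty 84134.79 = 580897.73
Difference = |554294.24 − 580897.73| = 26603.49

Supplier A is cheaper by USD 26603.49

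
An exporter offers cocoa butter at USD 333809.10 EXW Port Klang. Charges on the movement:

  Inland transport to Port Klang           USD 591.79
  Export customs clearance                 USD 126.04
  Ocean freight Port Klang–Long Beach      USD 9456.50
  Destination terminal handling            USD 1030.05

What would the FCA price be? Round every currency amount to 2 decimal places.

FCA price: USD 334526.93

Not relevant to the conversion: freight, destination terminal — on the buyer under both terms; not part of either seller's price.
From EXW to FCA, the seller additionally bears: inland to port, export clearance.
FCA price = 333809.10 + 591.79 + 126.04 = 334526.93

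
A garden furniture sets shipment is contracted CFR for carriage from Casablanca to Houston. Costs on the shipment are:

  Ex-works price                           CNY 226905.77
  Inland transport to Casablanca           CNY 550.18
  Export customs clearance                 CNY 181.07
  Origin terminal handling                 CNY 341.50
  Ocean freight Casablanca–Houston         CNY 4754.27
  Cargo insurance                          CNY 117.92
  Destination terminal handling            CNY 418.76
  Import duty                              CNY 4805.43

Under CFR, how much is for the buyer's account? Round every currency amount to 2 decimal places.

CFR: the seller pays costs through ocean freight to the destination port, but not insurance.
Seller's account: goods 226905.77 + inland to port 550.18 + export clearance 181.07 + origin terminal 341.50 + freight 4754.27 = 232732.79
Buyer's account: insurance 117.92 + destination terminal 418.76 + duty 4805.43 = 5342.11

Buyer's account: CNY 5342.11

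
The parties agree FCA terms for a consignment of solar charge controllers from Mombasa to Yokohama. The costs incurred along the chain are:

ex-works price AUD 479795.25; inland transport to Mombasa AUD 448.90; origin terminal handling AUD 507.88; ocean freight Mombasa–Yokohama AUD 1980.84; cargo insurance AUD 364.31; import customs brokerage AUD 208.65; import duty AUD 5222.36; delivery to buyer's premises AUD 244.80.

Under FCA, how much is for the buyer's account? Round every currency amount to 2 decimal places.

Buyer's account: AUD 8528.84

FCA: the seller delivers export-cleared goods to the carrier; the buyer bears costs from that point.
Seller's account: goods 479795.25 + inland to port 448.90 = 480244.15
Buyer's account: origin terminal 507.88 + freight 1980.84 + insurance 364.31 + brokerage 208.65 + duty 5222.36 + delivery 244.80 = 8528.84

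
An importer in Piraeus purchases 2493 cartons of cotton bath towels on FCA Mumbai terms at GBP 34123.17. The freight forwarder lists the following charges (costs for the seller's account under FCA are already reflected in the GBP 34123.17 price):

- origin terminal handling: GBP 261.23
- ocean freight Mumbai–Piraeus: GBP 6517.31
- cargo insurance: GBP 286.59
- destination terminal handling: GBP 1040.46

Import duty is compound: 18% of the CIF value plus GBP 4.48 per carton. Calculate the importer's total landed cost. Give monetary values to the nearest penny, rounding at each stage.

Total landed cost: GBP 60811.29

FCA: the seller delivers export-cleared goods to the carrier; the buyer bears costs from that point.
CIF value = FCA price + origin terminal + freight + insurance = 34123.17 + 261.23 + 6517.31 + 286.59 = 41188.30
Ad valorem component: 41188.30 × 18% = 7413.89
Specific component: 2493 × 4.48 = 11168.64
Import duty = 7413.89 + 11168.64 = 18582.53
Buyer bears: origin terminal 261.23 + freight 6517.31 + insurance 286.59 + destination terminal 1040.46 + duty 18582.53 = 26688.12
Landed cost = invoice 34123.17 + 26688.12 = 60811.29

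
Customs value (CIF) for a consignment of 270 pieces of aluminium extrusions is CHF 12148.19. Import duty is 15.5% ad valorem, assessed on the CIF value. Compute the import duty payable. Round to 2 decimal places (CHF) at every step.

Import duty = 12148.19 × 15.5% = 1882.97

Import duty: CHF 1882.97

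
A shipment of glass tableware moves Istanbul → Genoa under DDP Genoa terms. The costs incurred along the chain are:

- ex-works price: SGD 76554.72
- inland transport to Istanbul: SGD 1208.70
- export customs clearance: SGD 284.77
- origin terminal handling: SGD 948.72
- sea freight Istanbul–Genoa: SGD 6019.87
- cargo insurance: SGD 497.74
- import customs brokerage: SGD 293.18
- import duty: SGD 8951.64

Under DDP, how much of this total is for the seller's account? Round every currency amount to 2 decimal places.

Seller's account: SGD 94759.34

DDP: the seller bears all costs including import duty.
Seller's account: goods 76554.72 + inland to port 1208.70 + export clearance 284.77 + origin terminal 948.72 + freight 6019.87 + insurance 497.74 + brokerage 293.18 + duty 8951.64 = 94759.34
Buyer's account: 0.00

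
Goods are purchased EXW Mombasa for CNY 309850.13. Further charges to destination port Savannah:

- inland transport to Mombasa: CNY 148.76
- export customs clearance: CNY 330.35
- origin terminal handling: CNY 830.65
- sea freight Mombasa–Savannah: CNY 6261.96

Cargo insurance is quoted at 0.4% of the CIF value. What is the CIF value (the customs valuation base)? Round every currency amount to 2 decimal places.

CIF value: CNY 318696.64

Let C be the CIF value. C = EXW price + pre-shipment costs + freight + 0.4% × C
C − 0.4% × C = 309850.13 + 148.76 + 330.35 + 830.65 + 6261.96
0.996 × C = 317421.85
C = 317421.85 / 0.996 = 318696.64
Insurance premium = 0.4% × 318696.64 = 1274.79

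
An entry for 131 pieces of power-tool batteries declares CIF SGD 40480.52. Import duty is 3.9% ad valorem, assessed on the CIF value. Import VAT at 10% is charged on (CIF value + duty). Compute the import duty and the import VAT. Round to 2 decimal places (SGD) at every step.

Import duty = 40480.52 × 3.9% = 1578.74
VAT base = CIF + duty = 40480.52 + 1578.74 = 42059.26
Import VAT = 42059.26 × 10% = 4205.93

Import duty: SGD 1578.74; import VAT: SGD 4205.93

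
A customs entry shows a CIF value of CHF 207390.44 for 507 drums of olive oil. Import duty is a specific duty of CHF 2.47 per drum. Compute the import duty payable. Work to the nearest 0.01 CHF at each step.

Import duty: CHF 1252.29

Import duty = 507 × 2.47 = 1252.29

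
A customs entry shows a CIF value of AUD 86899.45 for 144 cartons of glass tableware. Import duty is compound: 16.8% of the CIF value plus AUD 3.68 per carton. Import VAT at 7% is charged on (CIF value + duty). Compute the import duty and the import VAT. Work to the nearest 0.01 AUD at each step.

Ad valorem component: 86899.45 × 16.8% = 14599.11
Specific component: 144 × 3.68 = 529.92
Import duty = 14599.11 + 529.92 = 15129.03
VAT base = CIF + duty = 86899.45 + 15129.03 = 102028.48
Import VAT = 102028.48 × 7% = 7141.99

Import duty: AUD 15129.03; import VAT: AUD 7141.99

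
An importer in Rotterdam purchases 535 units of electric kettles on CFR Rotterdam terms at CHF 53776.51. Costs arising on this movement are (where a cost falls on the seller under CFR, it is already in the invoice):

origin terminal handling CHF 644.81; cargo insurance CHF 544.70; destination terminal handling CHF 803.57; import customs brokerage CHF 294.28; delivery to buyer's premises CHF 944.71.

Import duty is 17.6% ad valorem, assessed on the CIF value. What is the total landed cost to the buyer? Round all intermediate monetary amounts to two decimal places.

CFR: the seller pays costs through ocean freight to the destination port, but not insurance.
Already in the invoice (seller's account under CFR): origin terminal — exclude.
CIF value = CFR price + insurance = 53776.51 + 544.70 = 54321.21
Import duty = 54321.21 × 17.6% = 9560.53
Buyer bears: insurance 544.70 + destination terminal 803.57 + brokerage 294.28 + delivery 944.71 + duty 9560.53 = 12147.79
Landed cost = invoice 53776.51 + 12147.79 = 65924.30

Total landed cost: CHF 65924.30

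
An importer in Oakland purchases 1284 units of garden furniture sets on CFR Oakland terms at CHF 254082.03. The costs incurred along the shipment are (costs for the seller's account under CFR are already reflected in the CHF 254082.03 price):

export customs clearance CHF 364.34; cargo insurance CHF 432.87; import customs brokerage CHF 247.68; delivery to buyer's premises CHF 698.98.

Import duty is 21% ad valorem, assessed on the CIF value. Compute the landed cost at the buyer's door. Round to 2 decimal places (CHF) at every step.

Total landed cost: CHF 308909.69

CFR: the seller pays costs through ocean freight to the destination port, but not insurance.
Already in the invoice (seller's account under CFR): export clearance — exclude.
CIF value = CFR price + insurance = 254082.03 + 432.87 = 254514.90
Import duty = 254514.90 × 21% = 53448.13
Buyer bears: insurance 432.87 + brokerage 247.68 + delivery 698.98 + duty 53448.13 = 54827.66
Landed cost = invoice 254082.03 + 54827.66 = 308909.69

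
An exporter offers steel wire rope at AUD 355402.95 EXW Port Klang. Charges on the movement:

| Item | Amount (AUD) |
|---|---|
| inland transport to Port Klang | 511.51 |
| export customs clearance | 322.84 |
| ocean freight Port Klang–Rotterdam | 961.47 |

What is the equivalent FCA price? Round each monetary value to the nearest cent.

Not relevant to the conversion: freight — on the buyer under both terms; not part of either seller's price.
From EXW to FCA, the seller additionally bears: inland to port, export clearance.
FCA price = 355402.95 + 511.51 + 322.84 = 356237.30

FCA price: AUD 356237.30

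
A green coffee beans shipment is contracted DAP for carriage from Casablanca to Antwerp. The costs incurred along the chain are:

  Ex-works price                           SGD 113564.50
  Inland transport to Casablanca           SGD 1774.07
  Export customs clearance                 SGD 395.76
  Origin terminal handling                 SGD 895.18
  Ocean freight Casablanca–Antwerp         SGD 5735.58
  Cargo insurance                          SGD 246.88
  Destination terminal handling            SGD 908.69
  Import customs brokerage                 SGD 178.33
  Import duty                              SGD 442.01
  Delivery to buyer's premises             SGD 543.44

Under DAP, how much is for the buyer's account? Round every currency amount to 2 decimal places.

DAP: the seller bears all costs to the named destination except import duty and clearance.
Seller's account: goods 113564.50 + inland to port 1774.07 + export clearance 395.76 + origin terminal 895.18 + freight 5735.58 + insurance 246.88 + destination terminal 908.69 + delivery 543.44 = 124064.10
Buyer's account: brokerage 178.33 + duty 442.01 = 620.34

Buyer's account: SGD 620.34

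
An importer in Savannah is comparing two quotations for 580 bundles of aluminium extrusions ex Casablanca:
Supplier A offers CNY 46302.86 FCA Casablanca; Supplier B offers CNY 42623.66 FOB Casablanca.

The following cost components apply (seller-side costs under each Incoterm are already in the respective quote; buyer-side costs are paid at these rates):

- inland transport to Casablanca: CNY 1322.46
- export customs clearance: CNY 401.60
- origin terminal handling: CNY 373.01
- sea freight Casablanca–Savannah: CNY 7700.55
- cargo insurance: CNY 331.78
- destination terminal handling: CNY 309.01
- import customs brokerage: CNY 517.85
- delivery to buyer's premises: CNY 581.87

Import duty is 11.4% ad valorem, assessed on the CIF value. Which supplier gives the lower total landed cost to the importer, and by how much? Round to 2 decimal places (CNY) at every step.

Supplier B is cheaper by CNY 4514.16

Supplier A (FCA):
CIF value = FCA price + origin terminal + freight + insurance = 46302.86 + 373.01 + 7700.55 + 331.78 = 54708.20
Import duty = 54708.20 × 11.4% = 6236.73
Buyer bears (A): 373.01 + 7700.55 + 331.78 + 309.01 + 517.85 + 581.87 = 9814.07
Landed cost (A) = invoice 46302.86 + 9814.07 + duty 6236.73 = 62353.66
Supplier B (FOB):
CIF value = FOB price + freight + insurance = 42623.66 + 7700.55 + 331.78 = 50655.99
Import duty = 50655.99 × 11.4% = 5774.78
Buyer bears (B): 7700.55 + 331.78 + 309.01 + 517.85 + 581.87 = 9441.06
Landed cost (B) = invoice 42623.66 + 9441.06 + duty 5774.78 = 57839.50
Difference = |62353.66 − 57839.50| = 4514.16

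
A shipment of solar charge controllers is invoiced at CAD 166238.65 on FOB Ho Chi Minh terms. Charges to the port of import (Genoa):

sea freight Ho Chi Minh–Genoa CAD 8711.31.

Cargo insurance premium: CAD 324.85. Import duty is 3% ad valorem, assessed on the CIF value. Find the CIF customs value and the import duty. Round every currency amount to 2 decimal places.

CIF value: CAD 175274.81; import duty: CAD 5258.24

CIF = FOB price + freight + insurance
CIF = 166238.65 + 8711.31 + 324.85 = 175274.81
Import duty = 175274.81 × 3% = 5258.24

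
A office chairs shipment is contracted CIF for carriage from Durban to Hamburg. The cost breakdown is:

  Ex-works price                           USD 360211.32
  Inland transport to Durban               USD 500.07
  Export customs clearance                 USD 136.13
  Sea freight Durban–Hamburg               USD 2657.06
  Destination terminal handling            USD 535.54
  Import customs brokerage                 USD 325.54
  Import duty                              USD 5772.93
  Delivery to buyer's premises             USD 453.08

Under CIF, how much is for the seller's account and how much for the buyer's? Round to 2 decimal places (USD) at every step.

CIF: the seller pays costs through ocean freight and marine insurance to the destination port.
Seller's account: goods 360211.32 + inland to port 500.07 + export clearance 136.13 + freight 2657.06 = 363504.58
Buyer's account: destination terminal 535.54 + brokerage 325.54 + duty 5772.93 + delivery 453.08 = 7087.09

Seller: USD 363504.58; buyer: USD 7087.09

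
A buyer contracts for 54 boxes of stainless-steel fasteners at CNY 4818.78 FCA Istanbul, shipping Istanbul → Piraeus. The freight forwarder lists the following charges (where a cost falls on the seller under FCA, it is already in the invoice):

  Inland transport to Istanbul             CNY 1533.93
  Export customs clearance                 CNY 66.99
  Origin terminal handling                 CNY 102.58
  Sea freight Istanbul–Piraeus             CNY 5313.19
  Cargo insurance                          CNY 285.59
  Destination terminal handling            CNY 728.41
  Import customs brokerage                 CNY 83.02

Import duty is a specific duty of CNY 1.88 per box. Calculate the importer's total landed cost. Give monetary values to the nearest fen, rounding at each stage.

FCA: the seller delivers export-cleared goods to the carrier; the buyer bears costs from that point.
Already in the invoice (seller's account under FCA): inland to port, export clearance — exclude.
CIF value = FCA price + origin terminal + freight + insurance = 4818.78 + 102.58 + 5313.19 + 285.59 = 10520.14
Import duty = 54 × 1.88 = 101.52
Buyer bears: origin terminal 102.58 + freight 5313.19 + insurance 285.59 + destination terminal 728.41 + brokerage 83.02 + duty 101.52 = 6614.31
Landed cost = invoice 4818.78 + 6614.31 = 11433.09

Total landed cost: CNY 11433.09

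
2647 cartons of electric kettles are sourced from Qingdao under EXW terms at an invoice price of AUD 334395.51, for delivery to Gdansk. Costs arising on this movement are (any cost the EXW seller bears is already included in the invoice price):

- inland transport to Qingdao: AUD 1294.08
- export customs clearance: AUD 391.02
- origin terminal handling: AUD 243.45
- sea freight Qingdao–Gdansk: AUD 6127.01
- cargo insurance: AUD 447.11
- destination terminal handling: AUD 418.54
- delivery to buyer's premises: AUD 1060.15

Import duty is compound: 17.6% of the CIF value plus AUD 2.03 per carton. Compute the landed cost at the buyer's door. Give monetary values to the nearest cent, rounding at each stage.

Total landed cost: AUD 410100.36

EXW: the seller makes goods available at their premises; the buyer bears all onward costs.
CIF value = EXW price + inland to port + export clearance + origin terminal + freight + insurance = 334395.51 + 1294.08 + 391.02 + 243.45 + 6127.01 + 447.11 = 342898.18
Ad valorem component: 342898.18 × 17.6% = 60350.08
Specific component: 2647 × 2.03 = 5373.41
Import duty = 60350.08 + 5373.41 = 65723.49
Buyer bears: inland to port 1294.08 + export clearance 391.02 + origin terminal 243.45 + freight 6127.01 + insurance 447.11 + destination terminal 418.54 + delivery 1060.15 + duty 65723.49 = 75704.85
Landed cost = invoice 334395.51 + 75704.85 = 410100.36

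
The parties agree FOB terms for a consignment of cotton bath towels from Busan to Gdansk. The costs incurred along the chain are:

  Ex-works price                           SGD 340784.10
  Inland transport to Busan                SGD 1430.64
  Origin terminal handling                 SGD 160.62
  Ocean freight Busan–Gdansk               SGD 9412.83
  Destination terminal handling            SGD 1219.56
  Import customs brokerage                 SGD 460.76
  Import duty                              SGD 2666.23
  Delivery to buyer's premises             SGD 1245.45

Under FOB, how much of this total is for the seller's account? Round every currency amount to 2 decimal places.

Seller's account: SGD 342375.36

FOB: the seller bears costs until goods are on board at the origin port; the buyer bears freight, insurance and all costs thereafter.
Seller's account: goods 340784.10 + inland to port 1430.64 + origin terminal 160.62 = 342375.36
Buyer's account: freight 9412.83 + destination terminal 1219.56 + brokerage 460.76 + duty 2666.23 + delivery 1245.45 = 15004.83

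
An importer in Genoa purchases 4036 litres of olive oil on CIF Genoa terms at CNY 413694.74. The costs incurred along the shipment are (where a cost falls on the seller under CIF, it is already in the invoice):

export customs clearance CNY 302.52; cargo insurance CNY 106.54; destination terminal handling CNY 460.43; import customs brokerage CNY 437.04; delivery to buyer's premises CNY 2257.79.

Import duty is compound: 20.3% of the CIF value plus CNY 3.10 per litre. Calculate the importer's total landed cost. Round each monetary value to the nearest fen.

CIF: the seller pays costs through ocean freight and marine insurance to the destination port.
Already in the invoice (seller's account under CIF): export clearance, insurance — exclude.
The CIF price already equals the CIF value: 413694.74
Ad valorem component: 413694.74 × 20.3% = 83980.03
Specific component: 4036 × 3.10 = 12511.60
Import duty = 83980.03 + 12511.60 = 96491.63
Buyer bears: destination terminal 460.43 + brokerage 437.04 + delivery 2257.79 + duty 96491.63 = 99646.89
Landed cost = invoice 413694.74 + 99646.89 = 513341.63

Total landed cost: CNY 513341.63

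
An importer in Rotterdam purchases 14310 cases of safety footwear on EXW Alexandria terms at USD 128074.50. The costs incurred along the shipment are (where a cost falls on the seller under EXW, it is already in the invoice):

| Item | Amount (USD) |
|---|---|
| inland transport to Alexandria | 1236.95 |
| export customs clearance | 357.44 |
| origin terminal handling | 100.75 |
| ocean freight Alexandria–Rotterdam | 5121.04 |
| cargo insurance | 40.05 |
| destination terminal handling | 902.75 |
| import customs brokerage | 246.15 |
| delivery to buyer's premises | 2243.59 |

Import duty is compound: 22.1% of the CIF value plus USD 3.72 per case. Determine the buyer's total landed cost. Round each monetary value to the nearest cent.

Total landed cost: USD 221376.11

EXW: the seller makes goods available at their premises; the buyer bears all onward costs.
CIF value = EXW price + inland to port + export clearance + origin terminal + freight + insurance = 128074.50 + 1236.95 + 357.44 + 100.75 + 5121.04 + 40.05 = 134930.73
Ad valorem component: 134930.73 × 22.1% = 29819.69
Specific component: 14310 × 3.72 = 53233.20
Import duty = 29819.69 + 53233.20 = 83052.89
Buyer bears: inland to port 1236.95 + export clearance 357.44 + origin terminal 100.75 + freight 5121.04 + insurance 40.05 + destination terminal 902.75 + brokerage 246.15 + delivery 2243.59 + duty 83052.89 = 93301.61
Landed cost = invoice 128074.50 + 93301.61 = 221376.11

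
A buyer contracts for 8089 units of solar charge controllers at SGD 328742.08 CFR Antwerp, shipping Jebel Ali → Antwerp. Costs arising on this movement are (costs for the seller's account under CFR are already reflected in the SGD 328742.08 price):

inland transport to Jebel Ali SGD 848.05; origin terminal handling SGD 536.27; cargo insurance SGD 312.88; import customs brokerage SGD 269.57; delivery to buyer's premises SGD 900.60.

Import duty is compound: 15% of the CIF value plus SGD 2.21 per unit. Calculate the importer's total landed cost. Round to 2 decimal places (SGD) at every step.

CFR: the seller pays costs through ocean freight to the destination port, but not insurance.
Already in the invoice (seller's account under CFR): inland to port, origin terminal — exclude.
CIF value = CFR price + insurance = 328742.08 + 312.88 = 329054.96
Ad valorem component: 329054.96 × 15% = 49358.24
Specific component: 8089 × 2.21 = 17876.69
Import duty = 49358.24 + 17876.69 = 67234.93
Buyer bears: insurance 312.88 + brokerage 269.57 + delivery 900.60 + duty 67234.93 = 68717.98
Landed cost = invoice 328742.08 + 68717.98 = 397460.06

Total landed cost: SGD 397460.06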